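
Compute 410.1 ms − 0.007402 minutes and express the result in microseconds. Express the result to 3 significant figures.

-34000 μs

410.1 ms = 410100 μs and 0.007402 min = 444120 μs.
410100 − 444120 ≈ -34000 μs.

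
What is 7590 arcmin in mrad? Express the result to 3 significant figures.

2210 milliradians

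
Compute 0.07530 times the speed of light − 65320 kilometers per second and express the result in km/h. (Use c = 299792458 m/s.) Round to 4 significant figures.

0.07530 c = 8.12677e+7 km/h and 65320 km/s = 2.35152e+8 km/h.
8.12677e+7 − 2.35152e+8 ≈ -1.539e+8 km/h.

-1.539e+8 km/h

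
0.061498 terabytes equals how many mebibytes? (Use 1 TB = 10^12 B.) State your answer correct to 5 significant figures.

58649 MiB

1 terabyte = 953674 mebibytes.
So 0.061498 × 953674 ≈ 58649 MiB.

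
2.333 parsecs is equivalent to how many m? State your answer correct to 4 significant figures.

1 parsec = 3.08568e+16 m.
2.333 × 3.08568e+16 ≈ 7.199e+16 m.

7.199e+16 m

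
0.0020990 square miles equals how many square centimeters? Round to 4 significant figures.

1 mi² = 2.58999e+10 cm².
So 0.0020990 × 2.58999e+10 ≈ 5.436e+7 cm².

5.436e+7 square centimeters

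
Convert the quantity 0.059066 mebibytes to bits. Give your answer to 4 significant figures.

495500 bit

1 MiB = 8.38861 × 10^6 bit.
0.059066 × 8.38861 × 10^6 ≈ 495500 bit.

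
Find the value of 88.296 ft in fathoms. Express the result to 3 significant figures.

1 ft = 0.166667 fathoms.
88.296 × 0.166667 ≈ 14.7 fathom.

14.7 fathoms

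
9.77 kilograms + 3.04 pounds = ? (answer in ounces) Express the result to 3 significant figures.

9.77 kg = 344.627 oz and 3.04 lb = 48.6400 oz.
344.627 + 48.6400 ≈ 393 oz.

393 ounces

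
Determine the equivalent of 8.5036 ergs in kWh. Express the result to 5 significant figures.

2.3621e-13 kWh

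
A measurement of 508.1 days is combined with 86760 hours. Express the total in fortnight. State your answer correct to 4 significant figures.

294.5 fortnight

508.1 d = 36.2929 fortnight and 86760 h = 258.214 fortnight.
36.2929 + 258.214 ≈ 294.5 fortnight.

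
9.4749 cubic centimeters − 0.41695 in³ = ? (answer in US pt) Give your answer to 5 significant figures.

0.0055842 US pints

9.4749 cm³ = 0.0200240 US pt and 0.41695 in³ = 0.0144398 US pt.
0.0200240 − 0.0144398 ≈ 0.0055842 US pt.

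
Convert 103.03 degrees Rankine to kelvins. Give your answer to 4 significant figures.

57.24 kelvins

°R = K × 9/5.
Applying the formula gives 57.24 K.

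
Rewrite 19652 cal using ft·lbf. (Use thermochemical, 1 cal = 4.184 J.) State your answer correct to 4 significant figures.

1 cal = 3.08596 ft·lbf.
Thus 19652 × 3.08596 ≈ 60650 ft·lbf.

60650 ft·lbf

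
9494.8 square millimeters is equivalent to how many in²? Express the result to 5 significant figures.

14.717 in²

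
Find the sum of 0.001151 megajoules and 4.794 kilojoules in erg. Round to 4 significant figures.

5.945 × 10^10 erg

0.001151 MJ = 1.15100 × 10^10 erg and 4.794 kJ = 4.79400 × 10^10 erg.
1.15100 × 10^10 + 4.79400 × 10^10 ≈ 5.945 × 10^10 erg.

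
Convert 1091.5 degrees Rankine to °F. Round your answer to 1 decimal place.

631.8 °F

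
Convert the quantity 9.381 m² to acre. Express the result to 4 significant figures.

1 square meter = 0.000247105 acre.
So 9.381 × 0.000247105 ≈ 0.002318 acre.

0.002318 acre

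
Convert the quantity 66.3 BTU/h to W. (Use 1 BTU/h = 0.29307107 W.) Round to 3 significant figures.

1 BTU/h = 0.293071 W.
Then 66.3 × 0.293071 ≈ 19.4 W.

19.4 W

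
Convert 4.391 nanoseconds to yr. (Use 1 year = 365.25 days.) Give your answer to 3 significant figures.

1.39e-16 yr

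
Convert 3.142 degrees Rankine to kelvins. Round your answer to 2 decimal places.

°R = K × 9/5.
Applying the formula gives 1.75 K.

1.75 K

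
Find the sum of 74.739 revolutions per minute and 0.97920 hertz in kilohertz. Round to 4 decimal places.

0.0022 kHz

74.739 rpm = 0.00124565 kHz and 0.97920 Hz = 0.000979200 kHz.
0.00124565 + 0.000979200 ≈ 0.0022 kHz.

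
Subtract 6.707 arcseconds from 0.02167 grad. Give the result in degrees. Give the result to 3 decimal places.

0.02167 grad = 0.0195030 ° and 6.707 arcsec = 0.00186306 °.
0.0195030 − 0.00186306 ≈ 0.018 °.

0.018 degrees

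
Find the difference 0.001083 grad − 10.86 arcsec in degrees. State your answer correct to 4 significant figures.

0.001083 grad = 0.000974700 ° and 10.86 arcsec = 0.00301667 °.
0.000974700 − 0.00301667 ≈ -0.002042 °.

-0.002042 °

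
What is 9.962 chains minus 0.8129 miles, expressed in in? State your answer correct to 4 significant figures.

-43620 in

9.962 chain = 7889.90 in and 0.8129 mi = 51505.3 in.
7889.90 − 51505.3 ≈ -43620 in.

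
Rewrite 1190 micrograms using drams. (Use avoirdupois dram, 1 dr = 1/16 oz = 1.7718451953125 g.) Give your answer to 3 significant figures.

0.000672 drams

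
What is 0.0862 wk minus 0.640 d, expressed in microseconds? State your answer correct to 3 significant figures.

-3.16 × 10^9 μs

0.0862 wk = 5.21338 × 10^10 μs and 0.640 d = 5.52960 × 10^10 μs.
5.21338 × 10^10 − 5.52960 × 10^10 ≈ -3.16 × 10^9 μs.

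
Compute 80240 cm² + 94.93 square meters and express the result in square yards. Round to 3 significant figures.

80240 cm² = 9.59662 yd² and 94.93 m² = 113.535 yd².
9.59662 + 113.535 ≈ 123 yd².

123 square yards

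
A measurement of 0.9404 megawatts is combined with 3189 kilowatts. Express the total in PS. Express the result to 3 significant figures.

0.9404 MW = 1278.59 PS and 3189 kW = 4335.83 PS.
1278.59 + 4335.83 ≈ 5610 PS.

5610 PS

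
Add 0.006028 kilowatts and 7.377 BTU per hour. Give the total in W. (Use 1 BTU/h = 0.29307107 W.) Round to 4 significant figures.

8.190 W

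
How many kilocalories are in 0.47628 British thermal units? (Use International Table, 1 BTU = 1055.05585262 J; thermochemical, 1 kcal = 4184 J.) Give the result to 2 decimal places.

0.12 kcal

1 British thermal unit = 0.252164 kcal.
0.47628 × 0.252164 ≈ 0.12 kcal.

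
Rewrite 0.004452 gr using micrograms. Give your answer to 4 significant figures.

288.5 micrograms

1 gr = 64798.9 micrograms.
Then 0.004452 × 64798.9 ≈ 288.5 μg.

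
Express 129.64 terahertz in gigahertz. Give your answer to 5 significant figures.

1 terahertz = 1000.00 gigahertz.
Thus 129.64 × 1000.00 ≈ 129640 GHz.

129640 gigahertz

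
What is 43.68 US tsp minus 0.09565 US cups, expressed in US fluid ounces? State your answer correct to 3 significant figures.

6.51 US fluid ounces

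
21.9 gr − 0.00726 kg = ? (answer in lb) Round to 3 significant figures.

-0.0129 lb

21.9 gr = 0.00312857 lb and 0.00726 kg = 0.0160056 lb.
0.00312857 − 0.0160056 ≈ -0.0129 lb.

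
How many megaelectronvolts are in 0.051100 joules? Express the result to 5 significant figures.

3.1894 × 10^11 megaelectronvolts

1 joule = 6.24151 × 10^12 megaelectronvolts.
0.051100 × 6.24151 × 10^12 ≈ 3.1894 × 10^11 MeV.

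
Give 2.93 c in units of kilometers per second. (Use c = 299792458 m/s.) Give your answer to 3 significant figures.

878000 km/s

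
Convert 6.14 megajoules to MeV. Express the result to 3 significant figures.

1 megajoule = 6.24151 × 10^18 MeV.
6.14 × 6.24151 × 10^18 ≈ 3.83 × 10^19 MeV.

3.83 × 10^19 MeV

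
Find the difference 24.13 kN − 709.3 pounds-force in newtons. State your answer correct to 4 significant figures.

20970 newtons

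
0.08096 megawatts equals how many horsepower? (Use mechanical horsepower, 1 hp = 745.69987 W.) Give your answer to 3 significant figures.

109 horsepower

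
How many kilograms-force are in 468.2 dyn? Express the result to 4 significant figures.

1 dyn = 1.01972 × 10^-6 kgf.
So 468.2 × 1.01972 × 10^-6 ≈ 0.0004774 kgf.

0.0004774 kilograms-force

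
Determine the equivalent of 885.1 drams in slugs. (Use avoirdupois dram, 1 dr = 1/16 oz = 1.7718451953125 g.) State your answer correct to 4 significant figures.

0.1075 slug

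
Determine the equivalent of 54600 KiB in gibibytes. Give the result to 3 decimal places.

0.052 GiB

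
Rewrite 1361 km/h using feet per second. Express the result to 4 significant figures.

1240 ft/s

1 kilometer per hour = 0.911344 ft/s.
So 1361 × 0.911344 ≈ 1240 ft/s.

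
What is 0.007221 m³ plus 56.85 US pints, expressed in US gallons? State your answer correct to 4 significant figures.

0.007221 m³ = 1.90759 US gal and 56.85 US pt = 7.10625 US gal.
1.90759 + 7.10625 ≈ 9.014 US gal.

9.014 US gal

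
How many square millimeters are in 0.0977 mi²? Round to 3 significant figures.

1 square mile = 2.58999e+12 mm².
So 0.0977 × 2.58999e+12 ≈ 2.53e+11 mm².

2.53e+11 mm²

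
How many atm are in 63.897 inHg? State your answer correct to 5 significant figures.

2.1355 atm

1 inHg = 0.0334211 atm.
So 63.897 × 0.0334211 ≈ 2.1355 atm.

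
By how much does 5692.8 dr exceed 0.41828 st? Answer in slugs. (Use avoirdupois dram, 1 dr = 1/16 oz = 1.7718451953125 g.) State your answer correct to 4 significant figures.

5692.8 dr = 0.691163 slug and 0.41828 st = 0.182008 slug.
0.691163 − 0.182008 ≈ 0.5092 slug.

0.5092 slug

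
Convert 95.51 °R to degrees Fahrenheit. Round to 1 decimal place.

-364.2 °F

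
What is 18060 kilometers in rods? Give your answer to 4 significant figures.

3.591e+6 rods

1 km = 198.839 rod.
Thus 18060 × 198.839 ≈ 3.591e+6 rod.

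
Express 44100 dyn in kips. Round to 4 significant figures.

9.914e-5 kips

1 dyne = 2.24809e-9 kip.
So 44100 × 2.24809e-9 ≈ 9.914e-5 kip.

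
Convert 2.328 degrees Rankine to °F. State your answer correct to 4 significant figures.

°R = °F + 459.67.
Applying the formula gives -457.3 °F.

-457.3 degrees Fahrenheit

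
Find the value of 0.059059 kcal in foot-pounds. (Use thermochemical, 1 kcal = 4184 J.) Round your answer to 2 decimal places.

1 kcal = 3085.96 ft·lbf.
0.059059 × 3085.96 ≈ 182.25 ft·lbf.

182.25 foot-pounds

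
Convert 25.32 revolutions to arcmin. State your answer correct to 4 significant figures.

546900 arcminutes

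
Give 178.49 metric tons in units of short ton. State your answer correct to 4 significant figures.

1 metric ton = 1.10231 short ton.
Then 178.49 × 1.10231 ≈ 196.8 short ton.

196.8 short ton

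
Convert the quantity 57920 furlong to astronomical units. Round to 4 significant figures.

7.789e-5 astronomical units

1 furlong = 1.34473e-9 au.
Then 57920 × 1.34473e-9 ≈ 7.789e-5 au.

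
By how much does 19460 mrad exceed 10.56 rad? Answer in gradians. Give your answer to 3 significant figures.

567 grad

19460 mrad = 1238.86 grad and 10.56 rad = 672.270 grad.
1238.86 − 672.270 ≈ 567 grad.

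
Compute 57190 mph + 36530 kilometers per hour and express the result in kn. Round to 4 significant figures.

69420 kn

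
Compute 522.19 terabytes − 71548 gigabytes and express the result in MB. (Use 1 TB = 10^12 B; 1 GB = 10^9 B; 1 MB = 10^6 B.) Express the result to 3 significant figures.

4.51 × 10^8 MB

522.19 TB = 5.22190 × 10^8 MB and 71548 GB = 7.15480 × 10^7 MB.
5.22190 × 10^8 − 7.15480 × 10^7 ≈ 4.51 × 10^8 MB.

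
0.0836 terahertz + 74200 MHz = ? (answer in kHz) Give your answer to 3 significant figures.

1.58e+8 kilohertz

0.0836 THz = 8.36000e+7 kHz and 74200 MHz = 7.42000e+7 kHz.
8.36000e+7 + 7.42000e+7 ≈ 1.58e+8 kHz.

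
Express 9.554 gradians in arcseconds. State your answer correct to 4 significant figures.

1 gradian = 3240.00 arcsec.
Thus 9.554 × 3240.00 ≈ 30950 arcsec.

30950 arcseconds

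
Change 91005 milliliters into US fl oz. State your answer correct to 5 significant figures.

3077.2 US fluid ounces

1 mL = 0.0338140 US fl oz.
91005 × 0.0338140 ≈ 3077.2 US fl oz.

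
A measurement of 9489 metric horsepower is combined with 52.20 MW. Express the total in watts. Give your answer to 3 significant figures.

5.92e+7 W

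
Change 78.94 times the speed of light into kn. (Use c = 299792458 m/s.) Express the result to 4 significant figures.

4.600 × 10^10 kn

1 c = 5.82750 × 10^8 kn.
78.94 × 5.82750 × 10^8 ≈ 4.600 × 10^10 kn.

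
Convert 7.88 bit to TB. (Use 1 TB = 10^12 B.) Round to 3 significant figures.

1 bit = 1.25000 × 10^-13 terabytes.
Then 7.88 × 1.25000 × 10^-13 ≈ 9.85 × 10^-13 TB.

9.85 × 10^-13 TB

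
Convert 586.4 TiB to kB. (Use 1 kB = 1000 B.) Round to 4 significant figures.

1 tebibyte = 1.09951e+9 kilobytes.
Thus 586.4 × 1.09951e+9 ≈ 6.448e+11 kB.

6.448e+11 kilobytes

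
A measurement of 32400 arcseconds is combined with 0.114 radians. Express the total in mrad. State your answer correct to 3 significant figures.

271 milliradians

32400 arcsec = 157.080 mrad and 0.114 rad = 114.000 mrad.
157.080 + 114.000 ≈ 271 mrad.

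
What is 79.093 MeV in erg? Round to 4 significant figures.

0.0001267 erg

1 megaelectronvolt = 1.60218e-6 erg.
So 79.093 × 1.60218e-6 ≈ 0.0001267 erg.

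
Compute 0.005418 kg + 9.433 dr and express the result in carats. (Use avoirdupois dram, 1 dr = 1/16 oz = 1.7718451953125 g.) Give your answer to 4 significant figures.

110.7 ct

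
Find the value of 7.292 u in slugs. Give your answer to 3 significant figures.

8.30 × 10^-28 slugs

1 atomic mass unit = 1.13783 × 10^-28 slug.
Thus 7.292 × 1.13783 × 10^-28 ≈ 8.30 × 10^-28 slug.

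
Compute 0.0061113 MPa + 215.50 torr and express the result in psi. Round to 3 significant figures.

5.05 psi

0.0061113 MPa = 0.886369 psi and 215.50 torr = 4.16707 psi.
0.886369 + 4.16707 ≈ 5.05 psi.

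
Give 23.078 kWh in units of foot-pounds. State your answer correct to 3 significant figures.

1 kWh = 2.65522 × 10^6 ft·lbf.
23.078 × 2.65522 × 10^6 ≈ 6.13 × 10^7 ft·lbf.

6.13 × 10^7 ft·lbf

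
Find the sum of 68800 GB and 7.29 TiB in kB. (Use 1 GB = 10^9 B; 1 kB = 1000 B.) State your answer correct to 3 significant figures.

68800 GB = 6.88000e+10 kB and 7.29 TiB = 8.01544e+9 kB.
6.88000e+10 + 8.01544e+9 ≈ 7.68e+10 kB.

7.68e+10 kB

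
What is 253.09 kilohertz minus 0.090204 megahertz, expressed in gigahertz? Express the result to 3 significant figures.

0.000163 GHz

253.09 kHz = 0.000253090 GHz and 0.090204 MHz = 9.02040 × 10^-5 GHz.
0.000253090 − 9.02040 × 10^-5 ≈ 0.000163 GHz.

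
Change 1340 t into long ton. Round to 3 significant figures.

1320 long tons

1 t = 0.984207 long tons.
Thus 1340 × 0.984207 ≈ 1320 long ton.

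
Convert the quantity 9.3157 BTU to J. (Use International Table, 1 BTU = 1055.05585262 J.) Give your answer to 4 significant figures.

9829 J

1 British thermal unit = 1055.06 joules.
Then 9.3157 × 1055.06 ≈ 9829 J.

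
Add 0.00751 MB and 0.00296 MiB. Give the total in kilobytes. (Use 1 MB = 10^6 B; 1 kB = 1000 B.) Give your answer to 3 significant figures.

10.6 kB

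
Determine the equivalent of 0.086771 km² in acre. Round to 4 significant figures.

21.44 acres

1 square kilometer = 247.105 acres.
Thus 0.086771 × 247.105 ≈ 21.44 acre.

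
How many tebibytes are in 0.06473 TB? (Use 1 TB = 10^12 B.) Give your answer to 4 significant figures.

0.05887 tebibytes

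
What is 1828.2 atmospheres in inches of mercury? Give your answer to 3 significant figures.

1 atm = 29.9213 inHg.
Thus 1828.2 × 29.9213 ≈ 54700 inHg.

54700 inHg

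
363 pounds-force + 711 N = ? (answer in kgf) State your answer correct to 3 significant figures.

363 lbf = 164.654 kgf and 711 N = 72.5018 kgf.
164.654 + 72.5018 ≈ 237 kgf.

237 kgf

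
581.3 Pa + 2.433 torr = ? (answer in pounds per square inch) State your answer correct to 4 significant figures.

581.3 Pa = 0.0843104 psi and 2.433 torr = 0.0470464 psi.
0.0843104 + 0.0470464 ≈ 0.1314 psi.

0.1314 pounds per square inch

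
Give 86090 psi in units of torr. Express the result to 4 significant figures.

4.452 × 10^6 torr

1 psi = 51.7149 torr.
86090 × 51.7149 ≈ 4.452 × 10^6 torr.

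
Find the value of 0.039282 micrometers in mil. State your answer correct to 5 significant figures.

1 micrometer = 0.0393701 mil.
Then 0.039282 × 0.0393701 ≈ 0.0015465 mil.

0.0015465 mil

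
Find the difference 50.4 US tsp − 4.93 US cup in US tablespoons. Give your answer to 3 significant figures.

-62.1 US tbsp

50.4 US tsp = 16.8000 US tbsp and 4.93 US cup = 78.8800 US tbsp.
16.8000 − 78.8800 ≈ -62.1 US tbsp.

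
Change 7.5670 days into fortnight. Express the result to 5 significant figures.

1 day = 0.0714286 fortnight.
Then 7.5670 × 0.0714286 ≈ 0.54050 fortnight.

0.54050 fortnight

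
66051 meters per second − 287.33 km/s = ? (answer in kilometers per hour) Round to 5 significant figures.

-796600 km/h

66051 m/s = 237783.6 km/h and 287.33 km/s = 1034388 km/h.
237783.6 − 1034388 ≈ -796600 km/h.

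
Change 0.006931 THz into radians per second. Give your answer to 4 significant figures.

1 THz = 6.28319 × 10^12 rad/s.
So 0.006931 × 6.28319 × 10^12 ≈ 4.355 × 10^10 rad/s.

4.355 × 10^10 radians per second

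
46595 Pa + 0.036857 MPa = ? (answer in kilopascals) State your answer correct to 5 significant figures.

83.452 kPa

46595 Pa = 46.5950 kPa and 0.036857 MPa = 36.8570 kPa.
46.5950 + 36.8570 ≈ 83.452 kPa.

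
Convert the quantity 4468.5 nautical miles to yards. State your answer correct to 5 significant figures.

9.0504e+6 yards

1 nmi = 2025.37 yd.
Thus 4468.5 × 2025.37 ≈ 9.0504e+6 yd.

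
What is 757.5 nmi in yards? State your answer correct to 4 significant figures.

1.534 × 10^6 yards

1 nautical mile = 2025.37 yards.
757.5 × 2025.37 ≈ 1.534 × 10^6 yd.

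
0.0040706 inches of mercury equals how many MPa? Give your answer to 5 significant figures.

1.3785e-5 MPa

1 inch of mercury = 0.00338639 MPa.
Then 0.0040706 × 0.00338639 ≈ 1.3785e-5 MPa.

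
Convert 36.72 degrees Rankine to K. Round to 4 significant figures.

°R = K × 9/5.
Applying the formula gives 20.40 K.

20.40 K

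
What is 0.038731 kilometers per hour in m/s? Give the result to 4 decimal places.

0.0108 m/s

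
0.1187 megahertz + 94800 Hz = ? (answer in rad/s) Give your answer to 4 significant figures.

1.341e+6 rad/s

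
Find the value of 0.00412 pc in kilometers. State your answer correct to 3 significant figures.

1.27 × 10^11 km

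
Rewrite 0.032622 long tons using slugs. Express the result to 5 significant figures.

1 long ton = 69.6213 slug.
So 0.032622 × 69.6213 ≈ 2.2712 slug.

2.2712 slugs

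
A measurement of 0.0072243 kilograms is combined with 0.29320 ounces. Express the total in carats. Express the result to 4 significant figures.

0.0072243 kg = 36.1215 ct and 0.29320 oz = 41.5604 ct.
36.1215 + 41.5604 ≈ 77.68 ct.

77.68 carats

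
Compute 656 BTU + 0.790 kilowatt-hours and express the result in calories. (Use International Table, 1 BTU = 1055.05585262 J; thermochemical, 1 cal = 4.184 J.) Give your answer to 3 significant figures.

845000 cal

656 BTU = 165420 cal and 0.790 kWh = 679732 cal.
165420 + 679732 ≈ 845000 cal.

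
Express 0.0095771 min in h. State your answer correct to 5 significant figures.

0.00015962 hours

1 min = 0.0166667 h.
Thus 0.0095771 × 0.0166667 ≈ 0.00015962 h.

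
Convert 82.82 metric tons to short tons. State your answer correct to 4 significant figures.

91.29 short ton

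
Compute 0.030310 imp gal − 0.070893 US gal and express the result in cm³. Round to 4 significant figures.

0.030310 imp gal = 137.792 cm³ and 0.070893 US gal = 268.359 cm³.
137.792 − 268.359 ≈ -130.6 cm³.

-130.6 cubic centimeters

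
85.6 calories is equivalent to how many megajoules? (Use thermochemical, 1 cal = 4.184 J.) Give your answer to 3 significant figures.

1 calorie = 4.18400e-6 megajoules.
85.6 × 4.18400e-6 ≈ 0.000358 MJ.

0.000358 MJ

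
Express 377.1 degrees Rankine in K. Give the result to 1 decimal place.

°R = K × 9/5.
Applying the formula gives 209.5 K.

209.5 K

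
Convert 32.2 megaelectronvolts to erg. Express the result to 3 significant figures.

1 megaelectronvolt = 1.60218e-6 ergs.
Then 32.2 × 1.60218e-6 ≈ 5.16e-5 erg.

5.16e-5 erg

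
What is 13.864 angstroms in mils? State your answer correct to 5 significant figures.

1 Å = 3.93701e-6 mil.
Then 13.864 × 3.93701e-6 ≈ 5.4583e-5 mil.

5.4583e-5 mils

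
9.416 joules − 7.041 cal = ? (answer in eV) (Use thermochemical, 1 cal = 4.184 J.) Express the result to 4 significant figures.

-1.251 × 10^20 electronvolts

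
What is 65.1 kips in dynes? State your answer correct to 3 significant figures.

2.90 × 10^10 dyn

1 kip = 4.44822 × 10^8 dynes.
65.1 × 4.44822 × 10^8 ≈ 2.90 × 10^10 dyn.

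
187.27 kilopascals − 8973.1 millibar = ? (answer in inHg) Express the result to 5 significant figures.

187.27 kPa = 55.3008 inHg and 8973.1 mbar = 264.975 inHg.
55.3008 − 264.975 ≈ -209.67 inHg.

-209.67 inches of mercury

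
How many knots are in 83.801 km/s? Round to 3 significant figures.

163000 kn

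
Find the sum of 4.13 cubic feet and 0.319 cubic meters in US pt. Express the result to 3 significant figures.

921 US pt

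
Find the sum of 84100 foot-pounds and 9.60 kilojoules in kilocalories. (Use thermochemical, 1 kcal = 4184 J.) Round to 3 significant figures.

29.5 kcal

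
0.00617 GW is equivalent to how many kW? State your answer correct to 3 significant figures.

6170 kW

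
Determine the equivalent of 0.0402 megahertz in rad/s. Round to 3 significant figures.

253000 rad/s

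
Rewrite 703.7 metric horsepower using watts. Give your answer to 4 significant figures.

1 PS = 735.499 W.
Then 703.7 × 735.499 ≈ 517600 W.

517600 W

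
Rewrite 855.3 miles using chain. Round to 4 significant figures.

68420 chain

1 mi = 80.0000 chains.
So 855.3 × 80.0000 ≈ 68420 chain.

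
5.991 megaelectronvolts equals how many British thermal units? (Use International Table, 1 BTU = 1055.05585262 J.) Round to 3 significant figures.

9.10e-16 British thermal units

1 megaelectronvolt = 1.51857e-16 BTU.
Thus 5.991 × 1.51857e-16 ≈ 9.10e-16 BTU.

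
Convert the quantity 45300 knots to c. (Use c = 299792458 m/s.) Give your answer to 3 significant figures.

7.77e-5 times the speed of light

1 knot = 1.71600e-9 c.
Then 45300 × 1.71600e-9 ≈ 7.77e-5 c.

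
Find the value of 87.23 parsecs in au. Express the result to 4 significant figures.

1.799e+7 astronomical units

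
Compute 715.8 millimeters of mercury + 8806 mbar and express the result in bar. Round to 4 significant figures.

715.8 mmHg = 0.954322 bar and 8806 mbar = 8.80600 bar.
0.954322 + 8.80600 ≈ 9.760 bar.

9.760 bar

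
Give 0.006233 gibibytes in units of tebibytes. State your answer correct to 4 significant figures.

6.087e-6 TiB

1 gibibyte = 0.0009765625 TiB.
Then 0.006233 × 0.0009765625 ≈ 6.087e-6 TiB.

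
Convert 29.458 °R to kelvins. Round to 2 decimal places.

°R = K × 9/5.
Applying the formula gives 16.37 K.

16.37 K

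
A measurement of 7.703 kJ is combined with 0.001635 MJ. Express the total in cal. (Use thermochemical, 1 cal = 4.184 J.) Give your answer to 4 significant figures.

7.703 kJ = 1841.06 cal and 0.001635 MJ = 390.774 cal.
1841.06 + 390.774 ≈ 2232 cal.

2232 cal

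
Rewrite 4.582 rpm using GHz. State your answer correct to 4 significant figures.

7.637e-11 gigahertz

1 rpm = 1.66667e-11 GHz.
Then 4.582 × 1.66667e-11 ≈ 7.637e-11 GHz.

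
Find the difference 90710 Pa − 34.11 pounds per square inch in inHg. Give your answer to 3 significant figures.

-42.7 inHg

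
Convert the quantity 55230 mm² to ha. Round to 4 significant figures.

1 mm² = 1.00000e-10 ha.
So 55230 × 1.00000e-10 ≈ 5.523e-6 ha.

5.523e-6 ha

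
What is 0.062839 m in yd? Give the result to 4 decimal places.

1 m = 1.09361 yards.
Then 0.062839 × 1.09361 ≈ 0.0687 yd.

0.0687 yd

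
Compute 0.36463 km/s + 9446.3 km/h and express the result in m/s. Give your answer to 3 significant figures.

0.36463 km/s = 364.630 m/s and 9446.3 km/h = 2623.97 m/s.
364.630 + 2623.97 ≈ 2990 m/s.

2990 meters per second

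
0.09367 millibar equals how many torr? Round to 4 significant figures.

1 mbar = 0.750062 torr.
So 0.09367 × 0.750062 ≈ 0.07026 torr.

0.07026 torr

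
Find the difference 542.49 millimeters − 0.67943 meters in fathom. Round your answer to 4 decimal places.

-0.0749 fathom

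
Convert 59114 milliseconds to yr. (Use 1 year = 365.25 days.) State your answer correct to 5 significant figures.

1.8732e-6 yr

1 ms = 3.16881e-11 yr.
59114 × 3.16881e-11 ≈ 1.8732e-6 yr.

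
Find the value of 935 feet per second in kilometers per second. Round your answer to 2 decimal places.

0.28 kilometers per second

1 foot per second = 0.000304800 km/s.
935 × 0.000304800 ≈ 0.28 km/s.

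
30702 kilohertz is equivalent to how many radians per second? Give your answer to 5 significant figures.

1.9291 × 10^8 rad/s

1 kHz = 6283.19 rad/s.
So 30702 × 6283.19 ≈ 1.9291 × 10^8 rad/s.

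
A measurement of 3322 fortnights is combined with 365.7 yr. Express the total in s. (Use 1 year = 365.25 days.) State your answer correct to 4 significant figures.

3322 fortnight = 4.01829 × 10^9 s and 365.7 yr = 1.15406 × 10^10 s.
4.01829 × 10^9 + 1.15406 × 10^10 ≈ 1.556 × 10^10 s.

1.556 × 10^10 seconds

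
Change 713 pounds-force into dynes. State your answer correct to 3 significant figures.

3.17e+8 dynes

1 pound-force = 444822 dynes.
Then 713 × 444822 ≈ 3.17e+8 dyn.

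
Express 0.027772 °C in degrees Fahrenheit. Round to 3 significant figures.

°C = (°F − 32) × 5/9.
Applying the formula gives 32.0 °F.

32.0 °F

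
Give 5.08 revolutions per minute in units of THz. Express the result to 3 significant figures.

1 rpm = 1.66667 × 10^-14 THz.
Then 5.08 × 1.66667 × 10^-14 ≈ 8.47 × 10^-14 THz.

8.47 × 10^-14 terahertz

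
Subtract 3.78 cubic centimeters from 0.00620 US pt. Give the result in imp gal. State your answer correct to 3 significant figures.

0.00620 US pt = 0.000645322 imp gal and 3.78 cm³ = 0.000831484 imp gal.
0.000645322 − 0.000831484 ≈ -0.000186 imp gal.

-0.000186 imperial gallons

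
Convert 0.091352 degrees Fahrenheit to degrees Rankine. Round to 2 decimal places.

°R = °F + 459.67.
Applying the formula gives 459.76 °R.

459.76 degrees Rankine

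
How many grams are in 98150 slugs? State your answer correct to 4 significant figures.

1 slug = 14593.9 g.
Thus 98150 × 14593.9 ≈ 1.432e+9 g.

1.432e+9 grams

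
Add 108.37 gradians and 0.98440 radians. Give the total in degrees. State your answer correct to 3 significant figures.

108.37 grad = 97.5330 ° and 0.98440 rad = 56.4020 °.
97.5330 + 56.4020 ≈ 154 °.

154 degrees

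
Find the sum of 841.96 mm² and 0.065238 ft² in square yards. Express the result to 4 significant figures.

841.96 mm² = 0.00100698 yd² and 0.065238 ft² = 0.00724867 yd².
0.00100698 + 0.00724867 ≈ 0.008256 yd².

0.008256 square yards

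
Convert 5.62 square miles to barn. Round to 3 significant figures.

1.46e+35 barn

1 square mile = 2.58999e+34 barns.
Then 5.62 × 2.58999e+34 ≈ 1.46e+35 barn.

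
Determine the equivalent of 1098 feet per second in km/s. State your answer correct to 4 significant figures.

0.3347 kilometers per second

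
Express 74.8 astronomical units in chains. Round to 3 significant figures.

1 astronomical unit = 7.43646 × 10^9 chains.
74.8 × 7.43646 × 10^9 ≈ 5.56 × 10^11 chain.

5.56 × 10^11 chain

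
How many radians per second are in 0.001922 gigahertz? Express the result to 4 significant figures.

1.208 × 10^7 radians per second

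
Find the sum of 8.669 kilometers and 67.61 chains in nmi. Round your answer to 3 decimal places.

8.669 km = 4.68089 nmi and 67.61 chain = 0.734394 nmi.
4.68089 + 0.734394 ≈ 5.415 nmi.

5.415 nmi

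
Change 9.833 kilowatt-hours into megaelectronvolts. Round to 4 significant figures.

2.209 × 10^20 MeV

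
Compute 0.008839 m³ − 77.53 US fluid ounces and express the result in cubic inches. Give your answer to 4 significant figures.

0.008839 m³ = 539.389 in³ and 77.53 US fl oz = 139.917 in³.
539.389 − 139.917 ≈ 399.5 in³.

399.5 in³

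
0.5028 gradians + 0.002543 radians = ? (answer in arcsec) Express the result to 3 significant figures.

2150 arcsec

0.5028 grad = 1629.07 arcsec and 0.002543 rad = 524.531 arcsec.
1629.07 + 524.531 ≈ 2150 arcsec.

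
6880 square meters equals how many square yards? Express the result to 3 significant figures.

8230 yd²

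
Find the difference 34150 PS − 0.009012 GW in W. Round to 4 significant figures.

34150 PS = 2.51173 × 10^7 W and 0.009012 GW = 9.01200 × 10^6 W.
2.51173 × 10^7 − 9.01200 × 10^6 ≈ 1.611 × 10^7 W.

1.611 × 10^7 W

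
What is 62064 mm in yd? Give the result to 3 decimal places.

1 mm = 0.00109361 yd.
62064 × 0.00109361 ≈ 67.874 yd.

67.874 yards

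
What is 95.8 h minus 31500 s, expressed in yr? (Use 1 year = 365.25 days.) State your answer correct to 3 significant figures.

95.8 h = 0.0109286 yr and 31500 s = 0.000998175 yr.
0.0109286 − 0.000998175 ≈ 0.00993 yr.

0.00993 yr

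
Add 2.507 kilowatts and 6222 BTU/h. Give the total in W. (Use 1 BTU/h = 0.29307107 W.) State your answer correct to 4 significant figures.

2.507 kW = 2507.00 W and 6222 BTU/h = 1823.49 W.
2507.00 + 1823.49 ≈ 4330 W.

4330 watts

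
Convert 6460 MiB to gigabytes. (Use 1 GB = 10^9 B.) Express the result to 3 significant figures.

6.77 GB

1 MiB = 0.00104858 gigabytes.
6460 × 0.00104858 ≈ 6.77 GB.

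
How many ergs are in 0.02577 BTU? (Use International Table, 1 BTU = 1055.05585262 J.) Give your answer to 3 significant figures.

2.72 × 10^8 ergs

1 BTU = 1.05506 × 10^10 erg.
Then 0.02577 × 1.05506 × 10^10 ≈ 2.72 × 10^8 erg.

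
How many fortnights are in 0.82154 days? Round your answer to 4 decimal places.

1 day = 0.0714286 fortnight.
So 0.82154 × 0.0714286 ≈ 0.0587 fortnight.

0.0587 fortnight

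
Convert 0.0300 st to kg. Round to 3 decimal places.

1 st = 6.35029 kilograms.
So 0.0300 × 6.35029 ≈ 0.191 kg.

0.191 kg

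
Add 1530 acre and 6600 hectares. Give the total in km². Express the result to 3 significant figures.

72.2 km²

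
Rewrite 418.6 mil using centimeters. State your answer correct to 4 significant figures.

1.063 centimeters

1 mil = 0.00254000 cm.
418.6 × 0.00254000 ≈ 1.063 cm.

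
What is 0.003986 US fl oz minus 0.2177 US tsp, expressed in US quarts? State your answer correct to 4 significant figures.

0.003986 US fl oz = 0.0001245625 US qt and 0.2177 US tsp = 0.001133854 US qt.
0.0001245625 − 0.001133854 ≈ -0.001009 US qt.

-0.001009 US qt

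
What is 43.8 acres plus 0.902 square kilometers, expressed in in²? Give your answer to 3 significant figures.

1.67e+9 square inches

43.8 acre = 2.74742e+8 in² and 0.902 km² = 1.39810e+9 in².
2.74742e+8 + 1.39810e+9 ≈ 1.67e+9 in².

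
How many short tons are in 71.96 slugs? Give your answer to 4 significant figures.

1 slug = 0.0160870 short tons.
71.96 × 0.0160870 ≈ 1.158 short ton.

1.158 short ton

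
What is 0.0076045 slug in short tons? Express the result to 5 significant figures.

1 slug = 0.0160870 short ton.
Then 0.0076045 × 0.0160870 ≈ 0.00012233 short ton.

0.00012233 short tons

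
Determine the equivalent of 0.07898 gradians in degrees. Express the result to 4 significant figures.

0.07108 °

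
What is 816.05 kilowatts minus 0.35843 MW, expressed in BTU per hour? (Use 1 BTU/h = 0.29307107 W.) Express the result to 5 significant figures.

816.05 kW = 2.78448e+6 BTU/h and 0.35843 MW = 1.22301e+6 BTU/h.
2.78448e+6 − 1.22301e+6 ≈ 1.5615e+6 BTU/h.

1.5615e+6 BTU/h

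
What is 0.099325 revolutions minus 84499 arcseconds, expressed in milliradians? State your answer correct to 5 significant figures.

214.41 mrad

0.099325 rev = 624.077 mrad and 84499 arcsec = 409.663 mrad.
624.077 − 409.663 ≈ 214.41 mrad.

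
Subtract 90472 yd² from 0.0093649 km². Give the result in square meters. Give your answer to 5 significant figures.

-66281 m²

0.0093649 km² = 9364.90 m² and 90472 yd² = 75646.1 m².
9364.90 − 75646.1 ≈ -66281 m².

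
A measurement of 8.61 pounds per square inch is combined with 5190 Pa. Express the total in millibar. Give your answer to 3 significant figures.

8.61 psi = 593.639 mbar and 5190 Pa = 51.9000 mbar.
593.639 + 51.9000 ≈ 646 mbar.

646 mbar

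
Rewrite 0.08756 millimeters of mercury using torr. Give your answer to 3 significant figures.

0.0876 torr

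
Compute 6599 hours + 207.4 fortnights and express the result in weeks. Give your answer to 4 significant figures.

454.1 weeks

6599 h = 39.2798 wk and 207.4 fortnight = 414.800 wk.
39.2798 + 414.800 ≈ 454.1 wk.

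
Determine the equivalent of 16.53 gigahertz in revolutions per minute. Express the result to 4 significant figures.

1 GHz = 6.00000 × 10^10 revolutions per minute.
So 16.53 × 6.00000 × 10^10 ≈ 9.918 × 10^11 rpm.

9.918 × 10^11 rpm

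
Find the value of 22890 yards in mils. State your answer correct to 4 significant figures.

8.240e+8 mils

1 yard = 36000.0 mils.
22890 × 36000.0 ≈ 8.240e+8 mil.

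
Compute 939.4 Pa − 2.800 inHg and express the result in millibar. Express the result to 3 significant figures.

939.4 Pa = 9.39400 mbar and 2.800 inHg = 94.8189 mbar.
9.39400 − 94.8189 ≈ -85.4 mbar.

-85.4 mbar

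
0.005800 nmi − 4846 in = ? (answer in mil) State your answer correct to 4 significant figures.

-4.423e+6 mil

0.005800 nmi = 422898 mil and 4846 in = 4.84600e+6 mil.
422898 − 4.84600e+6 ≈ -4.423e+6 mil.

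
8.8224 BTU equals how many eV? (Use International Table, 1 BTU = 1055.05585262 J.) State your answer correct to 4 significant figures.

1 BTU = 6.58514e+21 electronvolts.
8.8224 × 6.58514e+21 ≈ 5.810e+22 eV.

5.810e+22 electronvolts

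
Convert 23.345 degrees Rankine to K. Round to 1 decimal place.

13.0 kelvins

°R = K × 9/5.
Applying the formula gives 13.0 K.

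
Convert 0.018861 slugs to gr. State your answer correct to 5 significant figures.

4247.8 gr

1 slug = 225218 gr.
Then 0.018861 × 225218 ≈ 4247.8 gr.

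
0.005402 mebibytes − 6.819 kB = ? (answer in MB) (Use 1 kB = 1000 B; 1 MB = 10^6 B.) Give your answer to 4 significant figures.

0.005402 MiB = 0.00566441 MB and 6.819 kB = 0.00681900 MB.
0.00566441 − 0.00681900 ≈ -0.001155 MB.

-0.001155 MB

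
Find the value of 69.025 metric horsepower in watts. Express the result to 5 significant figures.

1 PS = 735.499 watts.
Thus 69.025 × 735.499 ≈ 50768 W.

50768 W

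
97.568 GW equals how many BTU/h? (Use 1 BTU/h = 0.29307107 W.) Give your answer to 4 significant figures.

1 gigawatt = 3.41214 × 10^9 BTU per hour.
Thus 97.568 × 3.41214 × 10^9 ≈ 3.329 × 10^11 BTU/h.

3.329 × 10^11 BTU/h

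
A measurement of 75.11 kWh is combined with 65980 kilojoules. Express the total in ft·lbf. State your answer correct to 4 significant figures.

2.481e+8 ft·lbf

75.11 kWh = 1.99434e+8 ft·lbf and 65980 kJ = 4.86644e+7 ft·lbf.
1.99434e+8 + 4.86644e+7 ≈ 2.481e+8 ft·lbf.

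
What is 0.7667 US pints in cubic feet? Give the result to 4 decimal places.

0.0128 ft³

1 US pint = 0.0167101 ft³.
Thus 0.7667 × 0.0167101 ≈ 0.0128 ft³.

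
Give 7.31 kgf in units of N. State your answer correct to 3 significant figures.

71.7 N

1 kgf = 9.80665 N.
7.31 × 9.80665 ≈ 71.7 N.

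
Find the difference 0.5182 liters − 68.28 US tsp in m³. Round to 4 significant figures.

0.0001817 m³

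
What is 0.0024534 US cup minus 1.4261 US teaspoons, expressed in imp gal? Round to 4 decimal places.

0.0024534 US cup = 0.000127680 imp gal and 1.4261 US tsp = 0.00154619 imp gal.
0.000127680 − 0.00154619 ≈ -0.0014 imp gal.

-0.0014 imp gal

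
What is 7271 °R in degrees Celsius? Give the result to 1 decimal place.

°R = (°C + 273.15) × 9/5.
Applying the formula gives 3766.3 °C.

3766.3 degrees Celsius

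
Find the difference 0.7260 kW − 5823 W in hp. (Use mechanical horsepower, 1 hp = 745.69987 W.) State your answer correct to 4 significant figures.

-6.835 hp

0.7260 kW = 0.973582 hp and 5823 W = 7.80877 hp.
0.973582 − 7.80877 ≈ -6.835 hp.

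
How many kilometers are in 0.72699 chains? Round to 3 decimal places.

1 chain = 0.0201168 kilometers.
Thus 0.72699 × 0.0201168 ≈ 0.015 km.

0.015 km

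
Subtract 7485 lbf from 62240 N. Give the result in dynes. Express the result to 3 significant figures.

2.89e+9 dyn

62240 N = 6.22400e+9 dyn and 7485 lbf = 3.32949e+9 dyn.
6.22400e+9 − 3.32949e+9 ≈ 2.89e+9 dyn.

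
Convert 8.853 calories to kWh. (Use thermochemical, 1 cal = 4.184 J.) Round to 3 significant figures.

1.03e-5 kWh

1 cal = 1.16222e-6 kWh.
So 8.853 × 1.16222e-6 ≈ 1.03e-5 kWh.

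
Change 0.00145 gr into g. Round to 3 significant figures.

9.40e-5 grams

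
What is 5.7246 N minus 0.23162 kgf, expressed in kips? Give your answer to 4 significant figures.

5.7246 N = 0.00128694 kip and 0.23162 kgf = 0.000510635 kip.
0.00128694 − 0.000510635 ≈ 0.0007763 kip.

0.0007763 kips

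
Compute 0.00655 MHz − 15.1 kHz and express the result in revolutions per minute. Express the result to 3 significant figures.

-513000 rpm

0.00655 MHz = 393000 rpm and 15.1 kHz = 906000 rpm.
393000 − 906000 ≈ -513000 rpm.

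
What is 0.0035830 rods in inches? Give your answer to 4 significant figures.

0.7094 in

1 rod = 198.000 in.
So 0.0035830 × 198.000 ≈ 0.7094 in.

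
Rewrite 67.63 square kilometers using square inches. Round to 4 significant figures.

1.048e+11 in²

1 km² = 1.55000e+9 in².
67.63 × 1.55000e+9 ≈ 1.048e+11 in².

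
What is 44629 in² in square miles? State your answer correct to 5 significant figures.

1 square inch = 2.49098e-10 square miles.
Thus 44629 × 2.49098e-10 ≈ 1.1117e-5 mi².

1.1117e-5 mi²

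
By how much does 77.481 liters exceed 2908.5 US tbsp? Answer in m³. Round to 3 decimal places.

77.481 L = 0.0774810 m³ and 2908.5 US tbsp = 0.0430073 m³.
0.0774810 − 0.0430073 ≈ 0.034 m³.

0.034 cubic meters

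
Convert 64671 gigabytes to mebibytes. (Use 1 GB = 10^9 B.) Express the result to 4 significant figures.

1 gigabyte = 953.674 mebibytes.
Thus 64671 × 953.674 ≈ 6.168e+7 MiB.

6.168e+7 MiB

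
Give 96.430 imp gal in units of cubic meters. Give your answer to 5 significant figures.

1 imp gal = 0.00454609 cubic meters.
Thus 96.430 × 0.00454609 ≈ 0.43838 m³.

0.43838 m³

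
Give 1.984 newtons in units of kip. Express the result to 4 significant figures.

1 N = 0.000224809 kip.
Then 1.984 × 0.000224809 ≈ 0.0004460 kip.

0.0004460 kip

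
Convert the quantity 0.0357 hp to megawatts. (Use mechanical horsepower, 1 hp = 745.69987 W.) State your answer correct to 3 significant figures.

2.66e-5 MW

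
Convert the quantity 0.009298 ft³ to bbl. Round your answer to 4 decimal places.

1 ft³ = 0.178108 bbl.
Thus 0.009298 × 0.178108 ≈ 0.0017 bbl.

0.0017 oil barrels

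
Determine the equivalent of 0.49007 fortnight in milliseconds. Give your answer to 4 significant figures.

1 fortnight = 1.20960e+9 ms.
Thus 0.49007 × 1.20960e+9 ≈ 5.928e+8 ms.

5.928e+8 milliseconds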